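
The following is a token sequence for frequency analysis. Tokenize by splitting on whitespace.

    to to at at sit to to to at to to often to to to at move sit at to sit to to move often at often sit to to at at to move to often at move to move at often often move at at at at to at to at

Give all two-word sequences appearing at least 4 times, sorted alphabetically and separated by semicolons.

Bigram counts meeting the condition (at least 4 times):
  at at: 5
  at to: 5
  to at: 6
  to to: 8

at at; at to; to at; to to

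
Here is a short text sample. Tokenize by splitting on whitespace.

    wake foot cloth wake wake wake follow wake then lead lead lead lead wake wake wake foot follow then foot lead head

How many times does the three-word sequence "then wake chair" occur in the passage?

Scanning the 20 overlapping trigram windows for "then wake chair":
  (none found)

0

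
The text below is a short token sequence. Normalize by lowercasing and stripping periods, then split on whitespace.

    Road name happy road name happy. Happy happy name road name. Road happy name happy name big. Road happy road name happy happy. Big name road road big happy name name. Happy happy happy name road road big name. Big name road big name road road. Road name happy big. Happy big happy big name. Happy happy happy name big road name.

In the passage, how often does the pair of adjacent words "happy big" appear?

Scanning the 61 overlapping bigram windows for "happy big":
  position 23–24: happy big
  position 49–50: happy big
  position 51–52: happy big
  position 53–54: happy big

4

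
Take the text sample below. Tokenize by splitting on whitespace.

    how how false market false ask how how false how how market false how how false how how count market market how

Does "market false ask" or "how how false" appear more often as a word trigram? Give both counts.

"how how false" (3 vs 1)

"market false ask": 1 occurrence
"how how false": 3 occurrences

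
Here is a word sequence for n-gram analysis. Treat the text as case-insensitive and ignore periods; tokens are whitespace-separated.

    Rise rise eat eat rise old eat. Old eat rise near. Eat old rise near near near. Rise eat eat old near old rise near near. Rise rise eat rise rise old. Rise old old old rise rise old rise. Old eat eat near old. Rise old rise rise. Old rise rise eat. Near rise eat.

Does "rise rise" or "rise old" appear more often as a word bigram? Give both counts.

"rise rise": 6 occurrences
"rise old": 7 occurrences

"rise old" (7 vs 6)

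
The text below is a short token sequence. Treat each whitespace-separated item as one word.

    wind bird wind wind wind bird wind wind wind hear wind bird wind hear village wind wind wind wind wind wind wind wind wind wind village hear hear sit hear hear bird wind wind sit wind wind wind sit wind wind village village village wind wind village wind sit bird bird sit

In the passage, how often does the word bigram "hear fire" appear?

Scanning the 51 overlapping bigram windows for "hear fire":
  (none found)

0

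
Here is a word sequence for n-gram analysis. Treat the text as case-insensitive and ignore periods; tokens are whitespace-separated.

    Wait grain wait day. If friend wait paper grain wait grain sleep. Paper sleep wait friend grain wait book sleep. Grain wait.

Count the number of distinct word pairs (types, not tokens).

17

22 tokens → 21 bigram windows in total.
Repeated bigrams (each contributes count−1 duplicates):
  grain wait: 4
  wait grain: 2
4 duplicate windows → 21 − 4 = 17 distinct.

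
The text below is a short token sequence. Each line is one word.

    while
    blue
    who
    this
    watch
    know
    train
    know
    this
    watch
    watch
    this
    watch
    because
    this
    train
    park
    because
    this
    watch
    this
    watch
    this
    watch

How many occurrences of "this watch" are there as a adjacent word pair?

Scanning the 23 overlapping bigram windows for "this watch":
  position 4–5: this watch
  position 9–10: this watch
  position 12–13: this watch
  position 19–20: this watch
  position 21–22: this watch
  position 23–24: this watch

6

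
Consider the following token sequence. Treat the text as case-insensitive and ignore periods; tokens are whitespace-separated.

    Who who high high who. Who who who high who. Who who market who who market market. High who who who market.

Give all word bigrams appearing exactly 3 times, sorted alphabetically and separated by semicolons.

Bigram counts meeting the condition (exactly 3 times):
  high who: 3
  who market: 3

high who; who market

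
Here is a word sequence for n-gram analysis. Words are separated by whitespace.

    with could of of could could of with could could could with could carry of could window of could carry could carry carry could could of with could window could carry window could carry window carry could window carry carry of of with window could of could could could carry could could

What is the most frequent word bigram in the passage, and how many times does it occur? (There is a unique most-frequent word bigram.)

"could could", 7 times

Bigram frequencies (highest first):
  could could: 7
  could carry: 6
  with could: 4
  could of: 4
  of could: 4
  carry could: 4
  … (11 more, each ≤ 3)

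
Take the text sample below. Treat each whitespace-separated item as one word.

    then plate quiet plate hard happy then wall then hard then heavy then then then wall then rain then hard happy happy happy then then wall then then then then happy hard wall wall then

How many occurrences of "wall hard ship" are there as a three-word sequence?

0

Scanning the 33 overlapping trigram windows for "wall hard ship":
  (none found)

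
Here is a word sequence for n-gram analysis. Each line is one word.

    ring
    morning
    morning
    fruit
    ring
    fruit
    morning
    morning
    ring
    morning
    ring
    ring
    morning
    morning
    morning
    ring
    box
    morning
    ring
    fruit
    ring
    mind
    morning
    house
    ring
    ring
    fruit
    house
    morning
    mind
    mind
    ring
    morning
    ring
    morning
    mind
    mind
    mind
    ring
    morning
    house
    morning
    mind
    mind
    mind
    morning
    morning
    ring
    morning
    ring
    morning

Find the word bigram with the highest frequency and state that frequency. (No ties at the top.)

"ring morning", 8 times

Bigram frequencies (highest first):
  ring morning: 8
  morning ring: 7
  morning morning: 5
  mind mind: 5
  ring fruit: 3
  morning mind: 3
  … (13 more, each ≤ 2)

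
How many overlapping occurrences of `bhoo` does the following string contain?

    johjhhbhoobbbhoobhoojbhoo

Sliding a length-4 window over the 25 characters (22 positions):
  position 7–10: bhoo
  position 13–16: bhoo
  position 17–20: bhoo
  position 22–25: bhoo

4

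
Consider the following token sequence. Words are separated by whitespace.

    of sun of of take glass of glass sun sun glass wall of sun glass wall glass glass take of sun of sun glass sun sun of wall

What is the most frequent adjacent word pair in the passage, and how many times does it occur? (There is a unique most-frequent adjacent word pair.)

"of sun", 4 times

Bigram frequencies (highest first):
  of sun: 4
  sun of: 3
  sun glass: 3
  glass sun: 2
  sun sun: 2
  glass wall: 2
  … (11 more, each ≤ 1)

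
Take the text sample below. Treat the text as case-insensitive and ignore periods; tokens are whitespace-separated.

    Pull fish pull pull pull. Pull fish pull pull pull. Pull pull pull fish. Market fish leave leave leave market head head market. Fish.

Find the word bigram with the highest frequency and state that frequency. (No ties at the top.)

"pull pull", 8 times

Bigram frequencies (highest first):
  pull pull: 8
  pull fish: 3
  fish pull: 2
  market fish: 2
  leave leave: 2
  fish market: 1
  … (5 more, each ≤ 1)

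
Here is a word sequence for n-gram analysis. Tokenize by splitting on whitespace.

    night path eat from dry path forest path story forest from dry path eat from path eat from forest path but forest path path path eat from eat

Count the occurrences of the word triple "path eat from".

4

Scanning the 26 overlapping trigram windows for "path eat from":
  position 2–4: path eat from
  position 13–15: path eat from
  position 16–18: path eat from
  position 25–27: path eat from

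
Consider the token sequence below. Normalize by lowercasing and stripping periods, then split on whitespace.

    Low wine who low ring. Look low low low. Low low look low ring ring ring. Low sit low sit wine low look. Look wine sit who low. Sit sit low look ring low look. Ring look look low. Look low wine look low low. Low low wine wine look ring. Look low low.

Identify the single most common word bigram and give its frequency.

Bigram frequencies (highest first):
  low low: 8
  look low: 6
  low look: 5
  low wine: 3
  ring look: 3
  low sit: 3
  … (16 more, each ≤ 3)

"low low", 8 times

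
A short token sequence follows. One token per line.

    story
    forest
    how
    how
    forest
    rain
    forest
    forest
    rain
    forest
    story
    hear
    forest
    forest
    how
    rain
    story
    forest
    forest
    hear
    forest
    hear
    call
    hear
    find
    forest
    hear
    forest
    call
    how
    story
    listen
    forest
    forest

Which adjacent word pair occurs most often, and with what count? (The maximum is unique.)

Bigram frequencies (highest first):
  forest forest: 4
  hear forest: 3
  forest hear: 3
  story forest: 2
  forest how: 2
  forest rain: 2
  … (16 more, each ≤ 2)

"forest forest", 4 times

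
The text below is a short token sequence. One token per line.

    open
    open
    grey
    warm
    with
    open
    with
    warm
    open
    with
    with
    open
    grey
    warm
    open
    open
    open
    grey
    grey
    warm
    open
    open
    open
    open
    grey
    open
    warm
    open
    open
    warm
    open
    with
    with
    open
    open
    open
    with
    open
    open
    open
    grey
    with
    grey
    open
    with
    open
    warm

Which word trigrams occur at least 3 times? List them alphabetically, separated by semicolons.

Trigram counts meeting the condition (at least 3 times):
  open open grey: 4
  open open open: 5
  warm open open: 3

open open grey; open open open; warm open open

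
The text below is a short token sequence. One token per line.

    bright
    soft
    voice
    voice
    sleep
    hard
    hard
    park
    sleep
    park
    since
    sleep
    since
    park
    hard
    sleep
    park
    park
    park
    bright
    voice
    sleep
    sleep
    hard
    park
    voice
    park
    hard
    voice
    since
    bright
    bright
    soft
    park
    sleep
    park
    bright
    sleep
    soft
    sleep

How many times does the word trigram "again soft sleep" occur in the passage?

0

Scanning the 38 overlapping trigram windows for "again soft sleep":
  (none found)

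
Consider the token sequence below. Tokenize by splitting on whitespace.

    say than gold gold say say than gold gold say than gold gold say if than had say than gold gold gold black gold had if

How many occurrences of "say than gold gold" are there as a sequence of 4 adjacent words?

4

Scanning the 23 overlapping 4-gram windows for "say than gold gold":
  position 1–4: say than gold gold
  position 6–9: say than gold gold
  position 10–13: say than gold gold
  position 18–21: say than gold gold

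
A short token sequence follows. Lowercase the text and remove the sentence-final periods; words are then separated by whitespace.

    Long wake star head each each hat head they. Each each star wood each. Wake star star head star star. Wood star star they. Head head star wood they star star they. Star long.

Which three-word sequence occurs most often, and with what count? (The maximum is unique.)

"star star they", 2 times

Trigram frequencies (highest first):
  star star they: 2
  long wake star: 1
  wake star head: 1
  star head each: 1
  head each each: 1
  each each hat: 1
  … (25 more, each ≤ 1)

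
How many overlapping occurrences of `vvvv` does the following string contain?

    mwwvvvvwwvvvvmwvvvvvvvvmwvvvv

Sliding a length-4 window over the 29 characters (26 positions):
  position 4–7: vvvv
  position 10–13: vvvv
  position 16–19: vvvv
  position 17–20: vvvv
  position 18–21: vvvv
  position 19–22: vvvv
  position 20–23: vvvv
  position 26–29: vvvv

8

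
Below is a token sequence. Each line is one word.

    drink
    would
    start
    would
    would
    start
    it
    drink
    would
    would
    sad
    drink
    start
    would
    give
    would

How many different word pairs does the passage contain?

16 tokens → 15 bigram windows in total.
Repeated bigrams (each contributes count−1 duplicates):
  drink would: 2
  start would: 2
  would start: 2
  would would: 2
4 duplicate windows → 15 − 4 = 11 distinct.

11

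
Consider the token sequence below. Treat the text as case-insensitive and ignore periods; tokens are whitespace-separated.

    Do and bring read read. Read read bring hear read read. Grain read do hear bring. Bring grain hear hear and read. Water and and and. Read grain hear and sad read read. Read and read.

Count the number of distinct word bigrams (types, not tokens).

36 tokens → 35 bigram windows in total.
Repeated bigrams (each contributes count−1 duplicates):
  read read: 6
  and read: 3
  and and: 2
  grain hear: 2
  hear and: 2
  read grain: 2
11 duplicate windows → 35 − 11 = 24 distinct.

24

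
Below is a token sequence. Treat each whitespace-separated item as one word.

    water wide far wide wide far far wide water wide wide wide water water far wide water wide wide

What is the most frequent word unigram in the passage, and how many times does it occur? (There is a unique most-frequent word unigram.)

Unigram frequencies (highest first):
  wide: 10
  water: 5
  far: 4

"wide", 10 times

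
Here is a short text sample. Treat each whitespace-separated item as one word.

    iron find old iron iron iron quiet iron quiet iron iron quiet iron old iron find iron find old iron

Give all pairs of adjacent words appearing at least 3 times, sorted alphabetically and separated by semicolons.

Bigram counts meeting the condition (at least 3 times):
  iron find: 3
  iron iron: 3
  iron quiet: 3
  old iron: 3
  quiet iron: 3

iron find; iron iron; iron quiet; old iron; quiet iron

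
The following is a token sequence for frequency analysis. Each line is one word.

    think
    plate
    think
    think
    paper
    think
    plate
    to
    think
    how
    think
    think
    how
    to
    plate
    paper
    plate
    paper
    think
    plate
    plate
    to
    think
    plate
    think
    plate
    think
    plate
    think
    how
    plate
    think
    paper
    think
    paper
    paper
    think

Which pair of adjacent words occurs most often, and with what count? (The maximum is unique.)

Bigram frequencies (highest first):
  think plate: 6
  plate think: 5
  paper think: 4
  think paper: 3
  think how: 3
  think think: 2
  … (10 more, each ≤ 2)

"think plate", 6 times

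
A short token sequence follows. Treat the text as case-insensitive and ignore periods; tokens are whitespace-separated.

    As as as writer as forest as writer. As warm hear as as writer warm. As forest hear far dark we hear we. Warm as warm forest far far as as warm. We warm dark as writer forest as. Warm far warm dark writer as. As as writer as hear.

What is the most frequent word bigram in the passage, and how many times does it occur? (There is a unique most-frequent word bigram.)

Bigram frequencies (highest first):
  as as: 6
  as writer: 5
  writer as: 4
  as warm: 4
  as forest: 2
  forest as: 2
  … (23 more, each ≤ 2)

"as as", 6 times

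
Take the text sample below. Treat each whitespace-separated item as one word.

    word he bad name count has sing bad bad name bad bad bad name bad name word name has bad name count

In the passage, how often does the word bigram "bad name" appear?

Scanning the 21 overlapping bigram windows for "bad name":
  position 3–4: bad name
  position 9–10: bad name
  position 13–14: bad name
  position 15–16: bad name
  position 20–21: bad name

5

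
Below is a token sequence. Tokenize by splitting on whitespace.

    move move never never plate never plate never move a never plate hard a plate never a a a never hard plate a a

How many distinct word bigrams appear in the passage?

16

24 tokens → 23 bigram windows in total.
Repeated bigrams (each contributes count−1 duplicates):
  a a: 3
  never plate: 3
  plate never: 3
  a never: 2
7 duplicate windows → 23 − 7 = 16 distinct.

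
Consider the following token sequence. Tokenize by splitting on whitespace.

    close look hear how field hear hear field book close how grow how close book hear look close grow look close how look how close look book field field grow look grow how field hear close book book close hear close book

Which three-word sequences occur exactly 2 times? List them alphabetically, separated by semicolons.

hear close book; how field hear

Trigram counts meeting the condition (exactly 2 times):
  hear close book: 2
  how field hear: 2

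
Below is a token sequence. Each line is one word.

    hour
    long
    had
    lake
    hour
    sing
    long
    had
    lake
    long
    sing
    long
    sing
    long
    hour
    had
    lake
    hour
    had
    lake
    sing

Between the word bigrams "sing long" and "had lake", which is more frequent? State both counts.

"had lake" (4 vs 3)

"sing long": 3 occurrences
"had lake": 4 occurrences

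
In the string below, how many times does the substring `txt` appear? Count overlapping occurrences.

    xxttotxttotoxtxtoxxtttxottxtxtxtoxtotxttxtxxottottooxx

Sliding a length-3 window over the 54 characters (52 positions):
  position 6–8: txt
  position 14–16: txt
  position 26–28: txt
  position 28–30: txt
  position 30–32: txt
  position 37–39: txt
  position 40–42: txt

7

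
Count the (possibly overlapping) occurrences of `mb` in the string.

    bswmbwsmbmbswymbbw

Sliding a length-2 window over the 18 characters (17 positions):
  position 4–5: mb
  position 8–9: mb
  position 10–11: mb
  position 15–16: mb

4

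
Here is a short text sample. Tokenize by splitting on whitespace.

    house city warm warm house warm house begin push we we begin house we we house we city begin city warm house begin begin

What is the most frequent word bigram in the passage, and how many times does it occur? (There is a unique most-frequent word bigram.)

Bigram frequencies (highest first):
  warm house: 3
  city warm: 2
  house begin: 2
  we we: 2
  house we: 2
  house city: 1
  … (11 more, each ≤ 1)

"warm house", 3 times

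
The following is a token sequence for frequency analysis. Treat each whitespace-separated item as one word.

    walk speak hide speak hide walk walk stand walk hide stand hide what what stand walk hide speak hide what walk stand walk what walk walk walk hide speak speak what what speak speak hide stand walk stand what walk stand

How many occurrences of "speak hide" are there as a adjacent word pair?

4

Scanning the 40 overlapping bigram windows for "speak hide":
  position 2–3: speak hide
  position 4–5: speak hide
  position 18–19: speak hide
  position 34–35: speak hide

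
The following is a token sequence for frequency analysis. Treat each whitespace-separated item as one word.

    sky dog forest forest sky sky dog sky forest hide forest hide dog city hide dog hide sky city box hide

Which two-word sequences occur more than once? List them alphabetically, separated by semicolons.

Bigram counts meeting the condition (more than once):
  forest hide: 2
  hide dog: 2
  sky dog: 2

forest hide; hide dog; sky dog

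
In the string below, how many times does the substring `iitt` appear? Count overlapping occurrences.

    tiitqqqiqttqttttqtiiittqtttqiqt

Sliding a length-4 window over the 31 characters (28 positions):
  position 20–23: iitt

1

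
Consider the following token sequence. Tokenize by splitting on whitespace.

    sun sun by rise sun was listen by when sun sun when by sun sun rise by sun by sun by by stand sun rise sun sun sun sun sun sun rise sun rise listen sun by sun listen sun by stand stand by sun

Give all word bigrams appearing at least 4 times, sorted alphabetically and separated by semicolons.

Bigram counts meeting the condition (at least 4 times):
  by sun: 5
  sun by: 5
  sun rise: 4
  sun sun: 8

by sun; sun by; sun rise; sun sun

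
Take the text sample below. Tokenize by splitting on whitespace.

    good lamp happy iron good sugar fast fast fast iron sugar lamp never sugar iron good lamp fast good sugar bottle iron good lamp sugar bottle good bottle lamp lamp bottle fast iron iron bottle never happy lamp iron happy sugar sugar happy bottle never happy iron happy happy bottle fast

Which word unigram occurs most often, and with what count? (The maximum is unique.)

"iron", 8 times

Unigram frequencies (highest first):
  iron: 8
  lamp: 7
  happy: 7
  sugar: 7
  bottle: 7
  good: 6
  … (2 more, each ≤ 6)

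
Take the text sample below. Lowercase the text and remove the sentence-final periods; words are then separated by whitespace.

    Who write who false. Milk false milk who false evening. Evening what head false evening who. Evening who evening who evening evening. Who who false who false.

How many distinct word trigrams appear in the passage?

27 tokens → 25 trigram windows in total.
Repeated trigrams (each contributes count−1 duplicates):
  evening who evening: 3
  who evening who: 2
3 duplicate windows → 25 − 3 = 22 distinct.

22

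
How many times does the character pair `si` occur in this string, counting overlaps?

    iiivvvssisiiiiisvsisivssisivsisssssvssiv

Sliding a length-2 window over the 40 characters (39 positions):
  position 8–9: si
  position 10–11: si
  position 18–19: si
  position 20–21: si
  position 24–25: si
  position 26–27: si
  position 29–30: si
  position 38–39: si

8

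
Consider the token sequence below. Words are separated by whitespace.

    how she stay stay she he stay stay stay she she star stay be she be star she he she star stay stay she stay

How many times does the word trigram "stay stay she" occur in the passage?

Scanning the 23 overlapping trigram windows for "stay stay she":
  position 3–5: stay stay she
  position 8–10: stay stay she
  position 22–24: stay stay she

3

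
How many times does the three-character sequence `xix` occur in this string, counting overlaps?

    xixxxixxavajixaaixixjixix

Sliding a length-3 window over the 25 characters (23 positions):
  position 1–3: xix
  position 5–7: xix
  position 18–20: xix
  position 23–25: xix

4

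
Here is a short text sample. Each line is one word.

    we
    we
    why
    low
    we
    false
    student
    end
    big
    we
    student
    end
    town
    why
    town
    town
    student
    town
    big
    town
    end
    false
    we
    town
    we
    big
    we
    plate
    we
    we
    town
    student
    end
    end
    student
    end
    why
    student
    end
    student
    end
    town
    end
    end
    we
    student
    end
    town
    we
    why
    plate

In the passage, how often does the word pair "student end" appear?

Scanning the 50 overlapping bigram windows for "student end":
  position 7–8: student end
  position 11–12: student end
  position 32–33: student end
  position 35–36: student end
  position 38–39: student end
  position 40–41: student end
  position 46–47: student end

7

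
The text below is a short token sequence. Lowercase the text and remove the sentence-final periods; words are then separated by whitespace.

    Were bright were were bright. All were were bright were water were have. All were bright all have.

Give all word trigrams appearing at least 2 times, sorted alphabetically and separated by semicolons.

Trigram counts meeting the condition (at least 2 times):
  were bright all: 2
  were bright were: 2
  were were bright: 2

were bright all; were bright were; were were bright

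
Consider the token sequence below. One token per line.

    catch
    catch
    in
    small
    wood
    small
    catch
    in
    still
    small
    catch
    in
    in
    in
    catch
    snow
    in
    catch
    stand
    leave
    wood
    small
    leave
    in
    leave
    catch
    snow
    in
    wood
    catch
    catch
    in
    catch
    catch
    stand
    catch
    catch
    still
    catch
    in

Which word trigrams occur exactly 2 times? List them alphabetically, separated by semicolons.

catch catch in; catch snow in; small catch in

Trigram counts meeting the condition (exactly 2 times):
  catch catch in: 2
  catch snow in: 2
  small catch in: 2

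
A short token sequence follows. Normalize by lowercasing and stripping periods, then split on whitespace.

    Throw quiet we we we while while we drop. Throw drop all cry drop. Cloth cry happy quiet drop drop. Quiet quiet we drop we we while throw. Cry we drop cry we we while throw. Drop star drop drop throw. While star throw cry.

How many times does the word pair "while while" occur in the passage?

Scanning the 44 overlapping bigram windows for "while while":
  position 6–7: while while

1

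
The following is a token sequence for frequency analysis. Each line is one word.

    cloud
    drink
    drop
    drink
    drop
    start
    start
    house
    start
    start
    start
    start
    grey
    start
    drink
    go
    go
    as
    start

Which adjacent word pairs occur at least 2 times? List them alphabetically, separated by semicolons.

drink drop; start start

Bigram counts meeting the condition (at least 2 times):
  drink drop: 2
  start start: 4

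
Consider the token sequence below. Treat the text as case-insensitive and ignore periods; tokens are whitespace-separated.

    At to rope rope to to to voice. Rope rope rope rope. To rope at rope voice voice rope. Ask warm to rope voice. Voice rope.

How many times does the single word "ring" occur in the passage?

0

Scanning the 26 tokens for "ring":
  (none found)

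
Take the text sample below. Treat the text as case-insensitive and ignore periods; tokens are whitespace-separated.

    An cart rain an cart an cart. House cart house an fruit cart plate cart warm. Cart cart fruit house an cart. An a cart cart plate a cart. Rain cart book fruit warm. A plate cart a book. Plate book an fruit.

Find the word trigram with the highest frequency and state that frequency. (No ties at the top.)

Trigram frequencies (highest first):
  an cart an: 2
  an cart rain: 1
  cart rain an: 1
  rain an cart: 1
  cart an cart: 1
  an cart house: 1
  … (34 more, each ≤ 1)

"an cart an", 2 times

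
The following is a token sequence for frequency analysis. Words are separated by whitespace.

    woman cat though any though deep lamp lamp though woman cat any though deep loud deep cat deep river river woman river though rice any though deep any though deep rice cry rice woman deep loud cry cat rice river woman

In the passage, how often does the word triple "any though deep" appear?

4

Scanning the 39 overlapping trigram windows for "any though deep":
  position 4–6: any though deep
  position 12–14: any though deep
  position 25–27: any though deep
  position 28–30: any though deep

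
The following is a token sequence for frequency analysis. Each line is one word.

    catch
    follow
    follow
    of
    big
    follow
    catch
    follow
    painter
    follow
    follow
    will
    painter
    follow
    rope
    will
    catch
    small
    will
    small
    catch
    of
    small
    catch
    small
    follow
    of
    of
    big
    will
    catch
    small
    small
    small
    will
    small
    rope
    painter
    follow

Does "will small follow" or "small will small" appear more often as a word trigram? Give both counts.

"small will small" (2 vs 0)

"will small follow": 0 occurrences
"small will small": 2 occurrences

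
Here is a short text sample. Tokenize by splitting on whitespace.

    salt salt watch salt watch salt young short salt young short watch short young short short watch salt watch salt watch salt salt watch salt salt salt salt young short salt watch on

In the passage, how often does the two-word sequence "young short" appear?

4

Scanning the 32 overlapping bigram windows for "young short":
  position 7–8: young short
  position 10–11: young short
  position 14–15: young short
  position 29–30: young short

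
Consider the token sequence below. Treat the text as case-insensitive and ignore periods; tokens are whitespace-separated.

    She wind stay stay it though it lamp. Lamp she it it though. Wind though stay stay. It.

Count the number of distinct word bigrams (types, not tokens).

18 tokens → 17 bigram windows in total.
Repeated bigrams (each contributes count−1 duplicates):
  it though: 2
  stay it: 2
  stay stay: 2
3 duplicate windows → 17 − 3 = 14 distinct.

14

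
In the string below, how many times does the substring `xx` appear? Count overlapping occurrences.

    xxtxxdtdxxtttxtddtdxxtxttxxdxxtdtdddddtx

6

Sliding a length-2 window over the 40 characters (39 positions):
  position 1–2: xx
  position 4–5: xx
  position 9–10: xx
  position 20–21: xx
  position 26–27: xx
  position 29–30: xx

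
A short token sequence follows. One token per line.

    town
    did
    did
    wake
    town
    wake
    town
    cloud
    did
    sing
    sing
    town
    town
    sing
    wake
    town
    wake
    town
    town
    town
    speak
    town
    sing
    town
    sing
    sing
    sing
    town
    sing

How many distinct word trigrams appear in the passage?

29 tokens → 27 trigram windows in total.
Repeated trigrams (each contributes count−1 duplicates):
  sing sing town: 2
  sing town sing: 2
  town wake town: 2
  wake town wake: 2
4 duplicate windows → 27 − 4 = 23 distinct.

23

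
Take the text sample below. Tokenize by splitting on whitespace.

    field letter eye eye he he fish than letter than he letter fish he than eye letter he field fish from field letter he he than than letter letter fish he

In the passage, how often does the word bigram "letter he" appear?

2

Scanning the 30 overlapping bigram windows for "letter he":
  position 17–18: letter he
  position 23–24: letter he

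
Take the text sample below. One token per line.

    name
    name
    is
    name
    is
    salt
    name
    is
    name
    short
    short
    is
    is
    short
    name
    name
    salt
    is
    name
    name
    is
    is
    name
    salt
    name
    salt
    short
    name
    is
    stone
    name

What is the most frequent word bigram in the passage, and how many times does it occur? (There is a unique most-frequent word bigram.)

"name is", 5 times

Bigram frequencies (highest first):
  name is: 5
  is name: 4
  name name: 3
  name salt: 3
  salt name: 2
  is is: 2
  … (10 more, each ≤ 2)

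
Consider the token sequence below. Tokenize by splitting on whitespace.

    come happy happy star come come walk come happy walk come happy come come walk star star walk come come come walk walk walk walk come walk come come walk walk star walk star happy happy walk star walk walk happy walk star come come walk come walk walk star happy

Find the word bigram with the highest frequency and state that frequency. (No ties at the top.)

"come walk", 7 times

Bigram frequencies (highest first):
  come walk: 7
  come come: 6
  walk come: 6
  walk star: 6
  walk walk: 6
  come happy: 3
  … (9 more, each ≤ 3)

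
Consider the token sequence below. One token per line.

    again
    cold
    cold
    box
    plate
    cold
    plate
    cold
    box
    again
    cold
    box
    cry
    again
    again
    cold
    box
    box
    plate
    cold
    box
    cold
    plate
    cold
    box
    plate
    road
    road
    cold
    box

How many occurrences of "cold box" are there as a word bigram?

7

Scanning the 29 overlapping bigram windows for "cold box":
  position 3–4: cold box
  position 8–9: cold box
  position 11–12: cold box
  position 16–17: cold box
  position 20–21: cold box
  position 24–25: cold box
  position 29–30: cold box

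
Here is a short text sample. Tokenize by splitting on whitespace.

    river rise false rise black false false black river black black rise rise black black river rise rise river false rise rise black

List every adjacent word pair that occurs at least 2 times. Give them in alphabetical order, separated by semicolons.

black black; black river; false rise; rise black; rise rise; river rise

Bigram counts meeting the condition (at least 2 times):
  black black: 2
  black river: 2
  false rise: 2
  rise black: 3
  rise rise: 3
  river rise: 2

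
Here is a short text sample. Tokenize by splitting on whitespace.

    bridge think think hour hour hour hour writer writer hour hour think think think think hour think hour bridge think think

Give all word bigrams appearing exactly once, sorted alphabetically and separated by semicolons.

hour bridge; hour writer; writer hour; writer writer

Bigram counts meeting the condition (exactly once):
  hour bridge: 1
  hour writer: 1
  writer hour: 1
  writer writer: 1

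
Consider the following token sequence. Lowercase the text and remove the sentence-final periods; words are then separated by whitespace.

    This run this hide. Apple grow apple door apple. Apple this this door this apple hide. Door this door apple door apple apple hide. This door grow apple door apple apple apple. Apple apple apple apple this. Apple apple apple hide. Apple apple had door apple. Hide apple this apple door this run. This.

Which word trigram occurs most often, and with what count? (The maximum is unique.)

"apple apple apple", 6 times

Trigram frequencies (highest first):
  apple apple apple: 6
  apple door apple: 3
  door apple apple: 3
  this run this: 2
  grow apple door: 2
  apple apple this: 2
  … (31 more, each ≤ 2)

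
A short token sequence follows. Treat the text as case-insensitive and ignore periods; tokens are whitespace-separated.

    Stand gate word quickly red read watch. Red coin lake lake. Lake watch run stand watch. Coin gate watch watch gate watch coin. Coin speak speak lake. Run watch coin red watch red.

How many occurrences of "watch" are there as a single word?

8

Scanning the 33 tokens for "watch":
  position 7: watch
  position 13: watch
  position 16: watch
  position 19: watch
  position 20: watch
  position 22: watch
  position 29: watch
  position 32: watch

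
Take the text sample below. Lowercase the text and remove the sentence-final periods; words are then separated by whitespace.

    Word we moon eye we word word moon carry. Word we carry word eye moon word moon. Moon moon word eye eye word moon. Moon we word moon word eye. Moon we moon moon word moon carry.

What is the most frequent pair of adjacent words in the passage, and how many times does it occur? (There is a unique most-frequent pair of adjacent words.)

Bigram frequencies (highest first):
  word moon: 5
  moon word: 4
  moon moon: 4
  word eye: 3
  word we: 2
  we moon: 2
  … (11 more, each ≤ 2)

"word moon", 5 times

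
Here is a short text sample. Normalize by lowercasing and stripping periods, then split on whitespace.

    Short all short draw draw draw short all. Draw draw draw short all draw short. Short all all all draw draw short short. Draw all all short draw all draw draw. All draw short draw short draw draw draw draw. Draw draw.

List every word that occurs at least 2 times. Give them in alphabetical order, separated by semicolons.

Unigram counts meeting the condition (at least 2 times):
  all: 10
  draw: 21
  short: 11

all; draw; short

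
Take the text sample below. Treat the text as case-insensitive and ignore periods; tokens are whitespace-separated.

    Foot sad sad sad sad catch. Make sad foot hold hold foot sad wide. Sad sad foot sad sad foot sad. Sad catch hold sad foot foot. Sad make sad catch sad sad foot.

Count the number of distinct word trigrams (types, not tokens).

34 tokens → 32 trigram windows in total.
Repeated trigrams (each contributes count−1 duplicates):
  foot sad sad: 3
  sad sad foot: 3
  sad foot sad: 2
  sad sad catch: 2
  sad sad sad: 2
7 duplicate windows → 32 − 7 = 25 distinct.

25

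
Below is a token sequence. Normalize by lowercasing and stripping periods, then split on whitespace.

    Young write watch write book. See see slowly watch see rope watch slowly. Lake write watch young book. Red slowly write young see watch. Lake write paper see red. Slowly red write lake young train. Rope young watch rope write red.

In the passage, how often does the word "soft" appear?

Scanning the 41 tokens for "soft":
  (none found)

0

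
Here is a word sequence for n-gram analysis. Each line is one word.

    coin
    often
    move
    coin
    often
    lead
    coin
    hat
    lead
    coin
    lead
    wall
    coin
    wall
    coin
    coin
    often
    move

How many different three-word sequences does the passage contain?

18 tokens → 16 trigram windows in total.
Repeated trigrams (each contributes count−1 duplicates):
  coin often move: 2
1 duplicate windows → 16 − 1 = 15 distinct.

15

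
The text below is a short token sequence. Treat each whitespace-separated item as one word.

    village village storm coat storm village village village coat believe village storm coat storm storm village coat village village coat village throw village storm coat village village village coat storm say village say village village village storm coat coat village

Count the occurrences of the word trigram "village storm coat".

4

Scanning the 38 overlapping trigram windows for "village storm coat":
  position 2–4: village storm coat
  position 11–13: village storm coat
  position 23–25: village storm coat
  position 36–38: village storm coat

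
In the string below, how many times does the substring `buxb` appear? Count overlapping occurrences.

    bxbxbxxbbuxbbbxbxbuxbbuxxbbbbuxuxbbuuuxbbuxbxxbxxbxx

Sliding a length-4 window over the 52 characters (49 positions):
  position 9–12: buxb
  position 18–21: buxb
  position 41–44: buxb

3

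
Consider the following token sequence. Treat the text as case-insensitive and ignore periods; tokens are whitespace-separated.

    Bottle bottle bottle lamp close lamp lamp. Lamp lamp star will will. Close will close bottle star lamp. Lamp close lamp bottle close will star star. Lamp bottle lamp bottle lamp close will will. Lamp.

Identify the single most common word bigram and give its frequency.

"lamp lamp", 4 times

Bigram frequencies (highest first):
  lamp lamp: 4
  bottle lamp: 3
  lamp close: 3
  close will: 3
  lamp bottle: 3
  bottle bottle: 2
  … (12 more, each ≤ 2)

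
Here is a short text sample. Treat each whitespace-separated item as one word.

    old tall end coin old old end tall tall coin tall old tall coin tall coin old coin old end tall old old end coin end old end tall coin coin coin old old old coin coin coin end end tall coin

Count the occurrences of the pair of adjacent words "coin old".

4

Scanning the 41 overlapping bigram windows for "coin old":
  position 4–5: coin old
  position 16–17: coin old
  position 18–19: coin old
  position 32–33: coin old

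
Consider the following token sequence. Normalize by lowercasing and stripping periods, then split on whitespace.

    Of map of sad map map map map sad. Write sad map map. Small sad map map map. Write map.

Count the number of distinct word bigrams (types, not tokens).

20 tokens → 19 bigram windows in total.
Repeated bigrams (each contributes count−1 duplicates):
  map map: 6
  sad map: 3
7 duplicate windows → 19 − 7 = 12 distinct.

12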